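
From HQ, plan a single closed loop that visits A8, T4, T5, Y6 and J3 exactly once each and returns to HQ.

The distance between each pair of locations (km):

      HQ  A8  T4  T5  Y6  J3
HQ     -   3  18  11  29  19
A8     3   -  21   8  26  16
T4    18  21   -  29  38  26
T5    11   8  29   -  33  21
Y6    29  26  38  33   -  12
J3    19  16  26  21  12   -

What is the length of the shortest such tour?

100 km — the shortest possible round trip.

With 5 stops there are 5!/2 = 60 distinct round trips (a route and its reverse cost the same).
HQ → A8 → T4 → T5 → Y6 → J3 → HQ: 3+21+29+33+12+19 = 117
HQ → A8 → T4 → T5 → J3 → Y6 → HQ: 3+21+29+21+12+29 = 115
HQ → A8 → T4 → Y6 → T5 → J3 → HQ: 3+21+38+33+21+19 = 135
HQ → A8 → T4 → Y6 → J3 → T5 → HQ: 3+21+38+12+21+11 = 106
HQ → A8 → T4 → J3 → T5 → Y6 → HQ: 3+21+26+21+33+29 = 133
HQ → A8 → T4 → J3 → Y6 → T5 → HQ: 3+21+26+12+33+11 = 106
HQ → A8 → T5 → T4 → Y6 → J3 → HQ: 3+8+29+38+12+19 = 109
HQ → A8 → T5 → T4 → J3 → Y6 → HQ: 3+8+29+26+12+29 = 107
HQ → A8 → T5 → Y6 → T4 → J3 → HQ: 3+8+33+38+26+19 = 127
HQ → A8 → T5 → Y6 → J3 → T4 → HQ: 3+8+33+12+26+18 = 100
HQ → A8 → T5 → J3 → T4 → Y6 → HQ: 3+8+21+26+38+29 = 125
HQ → A8 → T5 → J3 → Y6 → T4 → HQ: 3+8+21+12+38+18 = 100
HQ → A8 → Y6 → T4 → T5 → J3 → HQ: 3+26+38+29+21+19 = 136
HQ → A8 → Y6 → T4 → J3 → T5 → HQ: 3+26+38+26+21+11 = 125
… (46 more)
The minimum is 100.
One optimal route: HQ → A8 → T5 → Y6 → J3 → T4 → HQ (or its reverse).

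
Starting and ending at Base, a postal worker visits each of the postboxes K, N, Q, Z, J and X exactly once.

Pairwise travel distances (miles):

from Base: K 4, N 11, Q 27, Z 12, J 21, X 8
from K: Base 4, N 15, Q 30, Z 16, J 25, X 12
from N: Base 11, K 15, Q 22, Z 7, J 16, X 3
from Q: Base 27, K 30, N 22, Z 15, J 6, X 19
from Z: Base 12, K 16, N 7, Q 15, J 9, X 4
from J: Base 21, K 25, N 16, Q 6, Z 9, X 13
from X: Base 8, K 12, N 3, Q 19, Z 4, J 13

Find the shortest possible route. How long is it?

Shortest round trip = 67 miles.

Base - K - N - Q - Z - J - X - Base: 4+15+22+15+9+13+8 = 86
Base - K - N - Q - Z - X - J - Base: 4+15+22+15+4+13+21 = 94
Base - K - N - Q - J - Z - X - Base: 4+15+22+6+9+4+8 = 68
Base - K - N - Q - J - X - Z - Base: 4+15+22+6+13+4+12 = 76
Base - K - N - Q - X - Z - J - Base: 4+15+22+19+4+9+21 = 94
Base - K - N - Q - X - J - Z - Base: 4+15+22+19+13+9+12 = 94
Base - K - N - Z - Q - J - X - Base: 4+15+7+15+6+13+8 = 68
Base - K - N - Z - Q - X - J - Base: 4+15+7+15+19+13+21 = 94
… (352 more)
Base - K - Q - J - Z - N - X - Base: 4+30+6+9+7+3+8 = 67  ← best
The minimum is 67.
One optimal route: Base → K → Q → J → Z → N → X → Base (or its reverse).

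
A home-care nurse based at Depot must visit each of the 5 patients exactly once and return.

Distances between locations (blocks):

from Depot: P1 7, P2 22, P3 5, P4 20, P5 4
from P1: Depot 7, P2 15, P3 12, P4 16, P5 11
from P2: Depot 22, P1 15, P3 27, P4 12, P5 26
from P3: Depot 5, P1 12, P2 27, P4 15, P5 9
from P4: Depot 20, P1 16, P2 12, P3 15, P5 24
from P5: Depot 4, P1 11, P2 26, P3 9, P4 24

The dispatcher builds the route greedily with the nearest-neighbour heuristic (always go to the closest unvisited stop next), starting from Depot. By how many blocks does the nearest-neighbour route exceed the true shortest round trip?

From Depot: P5=4, P3=5, P1=7, P4=20, P2=22 → choose P5 (4).
From P5: P3=9, P1=11, P4=24, P2=26 → choose P3 (9).
From P3: P1=12, P4=15, P2=27 → choose P1 (12).
From P1: P2=15, P4=16 → choose P2 (15).
From P2: P4=12 → choose P4 (12).
NN route Depot → P5 → P3 → P1 → P2 → P4 → Depot costs 72.
Optimal: Depot → P1 → P2 → P4 → P3 → P5 → Depot costs 62 (by enumerating all 60 distinct tours).
Excess = 72 − 62 = 10.

Excess over optimum: 10 blocks.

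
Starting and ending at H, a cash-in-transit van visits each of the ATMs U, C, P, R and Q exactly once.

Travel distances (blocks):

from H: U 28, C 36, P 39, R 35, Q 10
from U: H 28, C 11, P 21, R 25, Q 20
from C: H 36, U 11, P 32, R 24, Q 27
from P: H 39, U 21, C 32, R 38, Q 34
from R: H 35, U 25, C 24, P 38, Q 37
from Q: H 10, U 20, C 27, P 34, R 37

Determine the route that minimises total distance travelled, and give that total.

There are 60 distinct closed tours to check (reversals are equivalent).
H - U - C - P - R - Q - H: 28+11+32+38+37+10 = 156
H - U - C - P - Q - R - H: 28+11+32+34+37+35 = 177
H - U - C - R - P - Q - H: 28+11+24+38+34+10 = 145
H - U - C - R - Q - P - H: 28+11+24+37+34+39 = 173
H - U - C - Q - P - R - H: 28+11+27+34+38+35 = 173
H - U - C - Q - R - P - H: 28+11+27+37+38+39 = 180
H - U - P - C - R - Q - H: 28+21+32+24+37+10 = 152
H - U - P - C - Q - R - H: 28+21+32+27+37+35 = 180
H - U - P - R - C - Q - H: 28+21+38+24+27+10 = 148
H - U - P - R - Q - C - H: 28+21+38+37+27+36 = 187
H - U - P - Q - C - R - H: 28+21+34+27+24+35 = 169
H - U - P - Q - R - C - H: 28+21+34+37+24+36 = 180
H - U - R - C - P - Q - H: 28+25+24+32+34+10 = 153
H - U - R - C - Q - P - H: 28+25+24+27+34+39 = 177
… (46 more)
H - R - C - U - P - Q - H: 35+24+11+21+34+10 = 135  ← best
The minimum is 135.
One optimal route: H → R → C → U → P → Q → H (or its reverse).

135 blocks — the shortest possible round trip.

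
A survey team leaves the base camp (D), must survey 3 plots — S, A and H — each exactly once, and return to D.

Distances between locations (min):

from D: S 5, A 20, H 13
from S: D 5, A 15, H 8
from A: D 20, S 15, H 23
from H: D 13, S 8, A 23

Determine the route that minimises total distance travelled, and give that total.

Minimum total distance: 56 min.

D→S→A→H→D: 5+15+23+13 = 56
D→S→H→A→D: 5+8+23+20 = 56
D→A→S→H→D: 20+15+8+13 = 56
The minimum is 56.
One optimal route: D → S → A → H → D (or its reverse).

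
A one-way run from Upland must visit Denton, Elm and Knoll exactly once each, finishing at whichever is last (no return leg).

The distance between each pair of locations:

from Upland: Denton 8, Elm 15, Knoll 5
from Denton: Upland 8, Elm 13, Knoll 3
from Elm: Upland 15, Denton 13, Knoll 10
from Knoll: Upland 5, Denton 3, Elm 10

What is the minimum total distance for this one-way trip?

Minimum one-way distance = 21.

There are 3! = 6 possible orderings.
Upland→Denton→Elm→Knoll: 8+13+10 = 31
Upland→Denton→Knoll→Elm: 8+3+10 = 21
Upland→Elm→Denton→Knoll: 15+13+3 = 31
Upland→Elm→Knoll→Denton: 15+10+3 = 28
Upland→Knoll→Denton→Elm: 5+3+13 = 21
Upland→Knoll→Elm→Denton: 5+10+13 = 28
The minimum is 21.
One shortest path: Upland → Denton → Knoll → Elm.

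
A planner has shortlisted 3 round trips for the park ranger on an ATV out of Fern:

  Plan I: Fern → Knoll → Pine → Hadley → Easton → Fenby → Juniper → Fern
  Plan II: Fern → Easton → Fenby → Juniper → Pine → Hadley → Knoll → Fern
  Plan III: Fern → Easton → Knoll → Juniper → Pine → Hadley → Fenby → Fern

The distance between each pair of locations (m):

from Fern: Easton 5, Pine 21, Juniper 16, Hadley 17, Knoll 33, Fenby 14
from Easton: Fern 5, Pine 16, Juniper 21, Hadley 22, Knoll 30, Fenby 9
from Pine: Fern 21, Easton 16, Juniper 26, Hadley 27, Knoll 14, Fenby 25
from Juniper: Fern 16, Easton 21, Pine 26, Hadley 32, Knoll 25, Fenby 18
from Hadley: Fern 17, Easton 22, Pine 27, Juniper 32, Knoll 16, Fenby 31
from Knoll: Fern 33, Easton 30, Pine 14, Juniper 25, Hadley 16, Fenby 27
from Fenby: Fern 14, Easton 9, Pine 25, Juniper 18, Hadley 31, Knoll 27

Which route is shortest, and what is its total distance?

134 m — Plan II is the shortest.

Plan I: 33 + 14 + 27 + 22 + 9 + 18 + 16 = 139
Plan II: 5 + 9 + 18 + 26 + 27 + 16 + 33 = 134
Plan III: 5 + 30 + 25 + 26 + 27 + 31 + 14 = 158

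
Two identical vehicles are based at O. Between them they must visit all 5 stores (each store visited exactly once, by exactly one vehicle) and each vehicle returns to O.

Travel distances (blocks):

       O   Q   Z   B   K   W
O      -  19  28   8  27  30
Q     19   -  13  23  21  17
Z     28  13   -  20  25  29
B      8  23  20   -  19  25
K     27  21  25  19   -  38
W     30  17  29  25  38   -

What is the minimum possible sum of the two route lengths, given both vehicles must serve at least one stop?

128 blocks — the smallest possible combined total.

Try each way of splitting the stops between the two vehicles (each non-empty) and, for each split, find the best tour for each vehicle:
  {Q} + {Z, B, K, W}: 38 + 111 = 149
  {Z} + {Q, B, K, W}: 56 + 95 = 151
  {Q, Z} + {B, K, W}: 60 + 95 = 155
  {B} + {Q, Z, K, W}: 16 + 112 = 128
  {Q, B} + {Z, K, W}: 50 + 111 = 161
  {Z, B} + {Q, K, W}: 56 + 95 = 151
  … (15 splits in total)
Best: vehicle 1 O → B → O = 16; vehicle 2 O → K → Z → Q → W → O = 112; combined 128.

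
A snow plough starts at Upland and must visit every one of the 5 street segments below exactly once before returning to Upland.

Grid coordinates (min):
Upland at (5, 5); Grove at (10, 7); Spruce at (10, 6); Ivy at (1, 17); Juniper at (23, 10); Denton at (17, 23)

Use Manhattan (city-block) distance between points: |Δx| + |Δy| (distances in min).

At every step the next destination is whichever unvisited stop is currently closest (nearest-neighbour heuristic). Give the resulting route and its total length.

Nearest-neighbour total = 80 min; route Upland → Spruce → Grove → Juniper → Denton → Ivy → Upland.

Upland → [Spruce:6 / Grove:7 / Ivy:16 / Juniper:23 / Denton:30] → Spruce (6)
Spruce → [Grove:1 / Juniper:17 / Ivy:20 / Denton:24] → Grove (1)
Grove → [Juniper:16 / Ivy:19 / Denton:23] → Juniper (16)
Juniper → [Denton:19 / Ivy:29] → Denton (19)
Denton → [Ivy:22] → Ivy (22)
Return Ivy→Upland: 16.
Total = 6 + 1 + 16 + 19 + 22 + 16 = 80.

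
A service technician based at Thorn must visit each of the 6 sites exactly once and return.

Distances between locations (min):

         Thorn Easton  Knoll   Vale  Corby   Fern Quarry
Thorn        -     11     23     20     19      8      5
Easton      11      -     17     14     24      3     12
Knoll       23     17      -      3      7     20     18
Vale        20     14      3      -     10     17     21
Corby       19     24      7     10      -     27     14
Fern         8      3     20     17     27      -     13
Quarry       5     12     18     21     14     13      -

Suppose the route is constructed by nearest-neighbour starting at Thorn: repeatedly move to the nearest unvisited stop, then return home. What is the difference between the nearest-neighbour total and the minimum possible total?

Thorn: Quarry=5, Fern=8, Easton=11, Corby=19, Vale=20, Knoll=23 ⇒ Quarry
Quarry: Easton=12, Fern=13, Corby=14, Knoll=18, Vale=21 ⇒ Easton
Easton: Fern=3, Vale=14, Knoll=17, Corby=24 ⇒ Fern
Fern: Vale=17, Knoll=20, Corby=27 ⇒ Vale
Vale: Knoll=3, Corby=10 ⇒ Knoll
Knoll: Corby=7 ⇒ Corby
NN route Thorn → Quarry → Easton → Fern → Vale → Knoll → Corby → Thorn costs 66.
Optimal: Thorn → Fern → Easton → Vale → Knoll → Corby → Quarry → Thorn costs 54 (by enumerating all 360 distinct tours).
Excess = 66 − 54 = 12.

12 min longer than the optimal tour.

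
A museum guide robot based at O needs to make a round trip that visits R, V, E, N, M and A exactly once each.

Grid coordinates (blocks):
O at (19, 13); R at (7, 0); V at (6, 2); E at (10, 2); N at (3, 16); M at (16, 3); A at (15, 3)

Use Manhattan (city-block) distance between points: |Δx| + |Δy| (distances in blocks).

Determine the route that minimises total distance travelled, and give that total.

With 6 stops there are 6!/2 = 360 distinct round trips (a route and its reverse cost the same).
O-R-V-E-N-M-A-O: 25+3+4+21+26+1+14 = 94
O-R-V-E-N-A-M-O: 25+3+4+21+25+1+13 = 92
O-R-V-E-M-N-A-O: 25+3+4+7+26+25+14 = 104
O-R-V-E-M-A-N-O: 25+3+4+7+1+25+19 = 84
O-R-V-E-A-N-M-O: 25+3+4+6+25+26+13 = 102
O-R-V-E-A-M-N-O: 25+3+4+6+1+26+19 = 84
O-R-V-N-E-M-A-O: 25+3+17+21+7+1+14 = 88
O-R-V-N-E-A-M-O: 25+3+17+21+6+1+13 = 86
… (352 more)
O-N-V-R-E-A-M-O: 19+17+3+5+6+1+13 = 64  ← best
The minimum is 64.
One optimal route: O → N → V → R → E → A → M → O (or its reverse).

Minimum total distance: 64 blocks.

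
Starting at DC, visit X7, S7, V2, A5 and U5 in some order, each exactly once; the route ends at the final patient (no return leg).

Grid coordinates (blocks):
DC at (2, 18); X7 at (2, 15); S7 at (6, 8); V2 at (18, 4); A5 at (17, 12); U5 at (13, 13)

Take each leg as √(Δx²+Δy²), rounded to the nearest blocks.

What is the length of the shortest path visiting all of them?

Minimum one-way distance = 32 blocks.

There are 5! = 120 possible orderings.
DC → X7 → S7 → V2 → A5 → U5: 3+8+13+8+4 = 36
DC → X7 → S7 → V2 → U5 → A5: 3+8+13+10+4 = 38
DC → X7 → S7 → A5 → V2 → U5: 3+8+12+8+10 = 41
DC → X7 → S7 → A5 → U5 → V2: 3+8+12+4+10 = 37
DC → X7 → S7 → U5 → V2 → A5: 3+8+9+10+8 = 38
DC → X7 → S7 → U5 → A5 → V2: 3+8+9+4+8 = 32
DC → X7 → V2 → S7 → A5 → U5: 3+19+13+12+4 = 51
DC → X7 → V2 → S7 → U5 → A5: 3+19+13+9+4 = 48
DC → X7 → V2 → A5 → S7 → U5: 3+19+8+12+9 = 51
DC → X7 → V2 → A5 → U5 → S7: 3+19+8+4+9 = 43
DC → X7 → V2 → U5 → S7 → A5: 3+19+10+9+12 = 53
DC → X7 → V2 → U5 → A5 → S7: 3+19+10+4+12 = 48
DC → X7 → A5 → S7 → V2 → U5: 3+15+12+13+10 = 53
DC → X7 → A5 → S7 → U5 → V2: 3+15+12+9+10 = 49
… (106 more)
The minimum is 32.
One shortest path: DC → X7 → S7 → U5 → A5 → V2.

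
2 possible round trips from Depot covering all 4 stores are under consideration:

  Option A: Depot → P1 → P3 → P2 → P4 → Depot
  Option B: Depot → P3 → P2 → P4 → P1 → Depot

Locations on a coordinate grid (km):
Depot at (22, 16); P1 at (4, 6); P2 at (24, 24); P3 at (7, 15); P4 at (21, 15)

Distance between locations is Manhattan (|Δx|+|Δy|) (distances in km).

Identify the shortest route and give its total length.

Option A: 28 + 12 + 26 + 12 + 2 = 80
Option B: 16 + 26 + 12 + 26 + 28 = 108

Shortest is Option A, total 80 km.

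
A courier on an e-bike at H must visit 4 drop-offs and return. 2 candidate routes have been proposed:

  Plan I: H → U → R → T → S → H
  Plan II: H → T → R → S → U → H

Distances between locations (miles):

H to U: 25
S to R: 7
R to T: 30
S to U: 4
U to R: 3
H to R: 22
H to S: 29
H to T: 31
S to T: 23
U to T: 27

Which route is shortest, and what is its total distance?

Plan I: 25 + 3 + 30 + 23 + 29 = 110
Plan II: 31 + 30 + 7 + 4 + 25 = 97

97 miles — Plan II is the shortest.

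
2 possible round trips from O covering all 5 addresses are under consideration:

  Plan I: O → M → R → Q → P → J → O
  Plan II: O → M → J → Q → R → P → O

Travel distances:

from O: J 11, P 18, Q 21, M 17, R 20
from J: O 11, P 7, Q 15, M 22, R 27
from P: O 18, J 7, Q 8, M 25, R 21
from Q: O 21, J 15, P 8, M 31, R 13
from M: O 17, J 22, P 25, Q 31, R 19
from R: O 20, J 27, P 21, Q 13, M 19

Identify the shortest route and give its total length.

Shortest is Plan I, total 75.

Plan I: 17 + 19 + 13 + 8 + 7 + 11 = 75
Plan II: 17 + 22 + 15 + 13 + 21 + 18 = 106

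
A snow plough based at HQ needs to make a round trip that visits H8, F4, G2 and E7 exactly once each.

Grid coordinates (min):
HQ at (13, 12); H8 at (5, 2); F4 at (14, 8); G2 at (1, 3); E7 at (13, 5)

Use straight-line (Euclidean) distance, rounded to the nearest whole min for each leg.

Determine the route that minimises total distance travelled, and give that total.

Shortest round trip = 35 min.

HQ→H8→F4→G2→E7→HQ: 13+11+14+12+7 = 57
HQ→H8→F4→E7→G2→HQ: 13+11+3+12+15 = 54
HQ→H8→G2→F4→E7→HQ: 13+4+14+3+7 = 41
HQ→H8→G2→E7→F4→HQ: 13+4+12+3+4 = 36
HQ→H8→E7→F4→G2→HQ: 13+9+3+14+15 = 54
HQ→H8→E7→G2→F4→HQ: 13+9+12+14+4 = 52
HQ→F4→H8→G2→E7→HQ: 4+11+4+12+7 = 38
HQ→F4→H8→E7→G2→HQ: 4+11+9+12+15 = 51
HQ→F4→G2→H8→E7→HQ: 4+14+4+9+7 = 38
HQ→F4→E7→H8→G2→HQ: 4+3+9+4+15 = 35
HQ→G2→H8→F4→E7→HQ: 15+4+11+3+7 = 40
HQ→G2→F4→H8→E7→HQ: 15+14+11+9+7 = 56
The minimum is 35.
One optimal route: HQ → F4 → E7 → H8 → G2 → HQ (or its reverse).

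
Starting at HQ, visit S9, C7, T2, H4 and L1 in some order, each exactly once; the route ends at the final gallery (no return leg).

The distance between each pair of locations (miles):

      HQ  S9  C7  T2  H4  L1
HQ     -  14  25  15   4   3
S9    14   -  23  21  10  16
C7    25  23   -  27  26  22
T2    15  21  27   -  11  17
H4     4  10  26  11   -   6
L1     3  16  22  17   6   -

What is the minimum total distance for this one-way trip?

There are 5! = 120 possible orderings.
HQ → S9 → C7 → T2 → H4 → L1: 14+23+27+11+6 = 81
HQ → S9 → C7 → T2 → L1 → H4: 14+23+27+17+6 = 87
HQ → S9 → C7 → H4 → T2 → L1: 14+23+26+11+17 = 91
HQ → S9 → C7 → H4 → L1 → T2: 14+23+26+6+17 = 86
HQ → S9 → C7 → L1 → T2 → H4: 14+23+22+17+11 = 87
HQ → S9 → C7 → L1 → H4 → T2: 14+23+22+6+11 = 76
HQ → S9 → T2 → C7 → H4 → L1: 14+21+27+26+6 = 94
HQ → S9 → T2 → C7 → L1 → H4: 14+21+27+22+6 = 90
HQ → S9 → T2 → H4 → C7 → L1: 14+21+11+26+22 = 94
HQ → S9 → T2 → H4 → L1 → C7: 14+21+11+6+22 = 74
HQ → S9 → T2 → L1 → C7 → H4: 14+21+17+22+26 = 100
HQ → S9 → T2 → L1 → H4 → C7: 14+21+17+6+26 = 84
HQ → S9 → H4 → C7 → T2 → L1: 14+10+26+27+17 = 94
HQ → S9 → H4 → C7 → L1 → T2: 14+10+26+22+17 = 89
… (106 more)
HQ → L1 → T2 → H4 → S9 → C7: 3+17+11+10+23 = 64  ← best
The minimum is 64.
One shortest path: HQ → L1 → T2 → H4 → S9 → C7.

64 miles — the minimum one-way total.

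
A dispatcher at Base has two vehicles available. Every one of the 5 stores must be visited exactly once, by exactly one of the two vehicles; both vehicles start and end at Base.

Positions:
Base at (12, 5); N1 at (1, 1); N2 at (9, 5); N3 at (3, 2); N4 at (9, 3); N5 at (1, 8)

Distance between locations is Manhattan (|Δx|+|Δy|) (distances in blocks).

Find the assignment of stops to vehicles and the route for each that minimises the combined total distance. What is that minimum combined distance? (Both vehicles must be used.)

Minimum combined distance: 42 blocks.

Check every non-empty split of the stops between the two vehicles; for each half take its own optimal tour:
  {N1} + {N2, N3, N4, N5}: 30 + 34 = 64
  {N2} + {N1, N3, N4, N5}: 6 + 36 = 42
  {N1, N2} + {N3, N4, N5}: 30 + 34 = 64
  {N3} + {N1, N2, N4, N5}: 24 + 36 = 60
  {N1, N3} + {N2, N4, N5}: 30 + 32 = 62
  {N2, N3} + {N1, N4, N5}: 24 + 36 = 60
  … (15 splits in total)
Best: vehicle 1 Base → N2 → Base = 6; vehicle 2 Base → N4 → N3 → N1 → N5 → Base = 36; combined 42.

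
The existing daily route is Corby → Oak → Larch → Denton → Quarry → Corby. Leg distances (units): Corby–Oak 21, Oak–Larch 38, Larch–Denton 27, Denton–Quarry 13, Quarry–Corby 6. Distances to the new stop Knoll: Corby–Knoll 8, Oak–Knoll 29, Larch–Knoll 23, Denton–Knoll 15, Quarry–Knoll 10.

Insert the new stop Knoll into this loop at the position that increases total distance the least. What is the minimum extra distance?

+11 — insert Knoll between Larch and Denton.

Insertion cost between consecutive stops i–j is d(i,Knoll) + d(Knoll,j) − d(i,j):
  between Corby and Oak: 8 + 29 − 21 = 16
  between Oak and Larch: 29 + 23 − 38 = 14
  between Larch and Denton: 23 + 15 − 27 = 11
  between Denton and Quarry: 15 + 10 − 13 = 12
  between Quarry and Corby: 10 + 8 − 6 = 12
Cheapest insertion is between Larch and Denton, adding 11.
New total = 105 + 11 = 116.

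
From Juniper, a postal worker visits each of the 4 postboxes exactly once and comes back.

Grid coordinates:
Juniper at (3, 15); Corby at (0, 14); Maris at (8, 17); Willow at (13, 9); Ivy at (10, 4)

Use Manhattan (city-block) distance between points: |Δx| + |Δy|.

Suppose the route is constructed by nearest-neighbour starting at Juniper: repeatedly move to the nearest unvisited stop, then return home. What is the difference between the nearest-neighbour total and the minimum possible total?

Excess over optimum: 2.

Juniper: Corby=4, Maris=7, Willow=16, Ivy=18 ⇒ Corby
Corby: Maris=11, Willow=18, Ivy=20 ⇒ Maris
Maris: Willow=13, Ivy=15 ⇒ Willow
Willow: Ivy=8 ⇒ Ivy
NN route Juniper → Corby → Maris → Willow → Ivy → Juniper costs 54.
Optimal: Juniper → Corby → Willow → Ivy → Maris → Juniper costs 52 (by enumerating all 12 distinct tours).
Excess = 54 − 52 = 2.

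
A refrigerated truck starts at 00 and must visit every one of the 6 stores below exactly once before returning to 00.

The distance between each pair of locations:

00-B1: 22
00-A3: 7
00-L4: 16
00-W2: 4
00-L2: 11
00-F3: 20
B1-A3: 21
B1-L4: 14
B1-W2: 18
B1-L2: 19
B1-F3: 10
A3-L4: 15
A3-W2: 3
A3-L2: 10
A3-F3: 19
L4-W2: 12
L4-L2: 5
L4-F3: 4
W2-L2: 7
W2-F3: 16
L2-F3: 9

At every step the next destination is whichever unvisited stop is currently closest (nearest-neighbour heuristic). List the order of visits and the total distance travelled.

Total distance 58 via the nearest-neighbour route 00 → W2 → A3 → L2 → L4 → F3 → B1 → 00.

At 00 the remaining stops are W2 4, A3 7, L2 11, L4 16, F3 20, B1 22; go to W2.
At W2 the remaining stops are A3 3, L2 7, L4 12, F3 16, B1 18; go to A3.
At A3 the remaining stops are L2 10, L4 15, F3 19, B1 21; go to L2.
At L2 the remaining stops are L4 5, F3 9, B1 19; go to L4.
At L4 the remaining stops are F3 4, B1 14; go to F3.
At F3 the remaining stops are B1 10; go to B1.
Return B1→00: 22.
Total = 4 + 3 + 10 + 5 + 4 + 10 + 22 = 58.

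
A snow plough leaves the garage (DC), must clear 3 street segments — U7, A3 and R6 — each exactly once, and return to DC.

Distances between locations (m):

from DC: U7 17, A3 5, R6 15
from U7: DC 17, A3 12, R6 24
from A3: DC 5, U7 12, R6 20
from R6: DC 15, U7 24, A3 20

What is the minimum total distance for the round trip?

With 3 stops there are 3!/2 = 3 distinct round trips (a route and its reverse cost the same).
DC - U7 - A3 - R6 - DC: 17+12+20+15 = 64
DC - U7 - R6 - A3 - DC: 17+24+20+5 = 66
DC - A3 - U7 - R6 - DC: 5+12+24+15 = 56
The minimum is 56.
One optimal route: DC → A3 → U7 → R6 → DC (or its reverse).

56 m — the shortest possible round trip.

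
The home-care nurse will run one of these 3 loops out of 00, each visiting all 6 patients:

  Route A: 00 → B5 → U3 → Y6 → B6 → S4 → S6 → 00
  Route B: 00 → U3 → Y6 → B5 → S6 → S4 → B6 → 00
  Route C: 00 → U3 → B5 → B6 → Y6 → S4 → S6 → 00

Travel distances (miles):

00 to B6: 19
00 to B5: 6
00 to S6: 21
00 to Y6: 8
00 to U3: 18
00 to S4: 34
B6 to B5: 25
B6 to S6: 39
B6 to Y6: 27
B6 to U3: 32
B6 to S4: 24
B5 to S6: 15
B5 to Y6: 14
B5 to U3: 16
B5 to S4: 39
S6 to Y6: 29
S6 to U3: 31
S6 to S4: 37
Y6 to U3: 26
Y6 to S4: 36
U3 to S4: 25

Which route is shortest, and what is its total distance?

Shortest is Route B, total 153 miles.

Route A: 6 + 16 + 26 + 27 + 24 + 37 + 21 = 157
Route B: 18 + 26 + 14 + 15 + 37 + 24 + 19 = 153
Route C: 18 + 16 + 25 + 27 + 36 + 37 + 21 = 180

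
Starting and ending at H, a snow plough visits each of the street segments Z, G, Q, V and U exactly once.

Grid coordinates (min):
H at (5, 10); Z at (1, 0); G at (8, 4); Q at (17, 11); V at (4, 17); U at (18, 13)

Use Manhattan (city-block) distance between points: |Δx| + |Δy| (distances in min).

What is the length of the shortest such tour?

H → Z → G → Q → V → U → H: 14+11+16+19+18+16 = 94
H → Z → G → Q → U → V → H: 14+11+16+3+18+8 = 70
H → Z → G → V → Q → U → H: 14+11+17+19+3+16 = 80
H → Z → G → V → U → Q → H: 14+11+17+18+3+13 = 76
H → Z → G → U → Q → V → H: 14+11+19+3+19+8 = 74
H → Z → G → U → V → Q → H: 14+11+19+18+19+13 = 94
H → Z → Q → G → V → U → H: 14+27+16+17+18+16 = 108
H → Z → Q → G → U → V → H: 14+27+16+19+18+8 = 102
H → Z → Q → V → G → U → H: 14+27+19+17+19+16 = 112
H → Z → Q → V → U → G → H: 14+27+19+18+19+9 = 106
H → Z → Q → U → G → V → H: 14+27+3+19+17+8 = 88
H → Z → Q → U → V → G → H: 14+27+3+18+17+9 = 88
H → Z → V → G → Q → U → H: 14+20+17+16+3+16 = 86
H → Z → V → G → U → Q → H: 14+20+17+19+3+13 = 86
… (46 more)
The minimum is 70.
One optimal route: H → Z → G → Q → U → V → H (or its reverse).

Shortest round trip = 70 min.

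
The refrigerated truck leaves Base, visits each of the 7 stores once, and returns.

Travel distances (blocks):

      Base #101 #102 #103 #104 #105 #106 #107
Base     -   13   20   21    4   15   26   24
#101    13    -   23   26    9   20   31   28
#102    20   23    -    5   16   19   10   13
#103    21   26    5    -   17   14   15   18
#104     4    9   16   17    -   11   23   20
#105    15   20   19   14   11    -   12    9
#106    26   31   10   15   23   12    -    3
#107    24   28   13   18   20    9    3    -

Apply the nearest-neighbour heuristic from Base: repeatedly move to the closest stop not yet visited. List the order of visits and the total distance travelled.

At Base the remaining stops are #104 4, #101 13, #105 15, #102 20, #103 21, #107 24, #106 26; go to #104.
At #104 the remaining stops are #101 9, #105 11, #102 16, #103 17, #107 20, #106 23; go to #101.
At #101 the remaining stops are #105 20, #102 23, #103 26, #107 28, #106 31; go to #105.
At #105 the remaining stops are #107 9, #106 12, #103 14, #102 19; go to #107.
At #107 the remaining stops are #106 3, #102 13, #103 18; go to #106.
At #106 the remaining stops are #102 10, #103 15; go to #102.
At #102 the remaining stops are #103 5; go to #103.
Return #103→Base: 21.
Total = 4 + 9 + 20 + 9 + 3 + 10 + 5 + 21 = 81.

Total distance 81 blocks via the nearest-neighbour route Base → #104 → #101 → #105 → #107 → #106 → #102 → #103 → Base.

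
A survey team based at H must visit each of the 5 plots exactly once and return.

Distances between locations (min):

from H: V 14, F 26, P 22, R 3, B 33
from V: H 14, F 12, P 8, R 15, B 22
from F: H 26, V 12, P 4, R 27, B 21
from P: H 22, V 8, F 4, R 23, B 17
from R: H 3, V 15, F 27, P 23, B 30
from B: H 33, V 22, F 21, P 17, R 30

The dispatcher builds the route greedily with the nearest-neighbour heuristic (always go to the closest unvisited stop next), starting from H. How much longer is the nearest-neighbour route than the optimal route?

The nearest-neighbour route is 4 min longer than optimal.

H: R=3, V=14, P=22, F=26, B=33 ⇒ R
R: V=15, P=23, F=27, B=30 ⇒ V
V: P=8, F=12, B=22 ⇒ P
P: F=4, B=17 ⇒ F
F: B=21 ⇒ B
NN route H → R → V → P → F → B → H costs 84.
Optimal: H → V → F → P → B → R → H costs 80 (by enumerating all 60 distinct tours).
Excess = 84 − 80 = 4.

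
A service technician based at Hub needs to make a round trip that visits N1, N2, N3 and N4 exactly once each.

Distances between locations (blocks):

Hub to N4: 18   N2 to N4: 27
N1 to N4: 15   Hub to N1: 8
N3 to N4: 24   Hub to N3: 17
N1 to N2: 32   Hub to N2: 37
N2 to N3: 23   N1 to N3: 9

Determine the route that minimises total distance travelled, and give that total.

There are 12 distinct closed tours to check (reversals are equivalent).
Hub→N1→N2→N3→N4→Hub: 8+32+23+24+18 = 105
Hub→N1→N2→N4→N3→Hub: 8+32+27+24+17 = 108
Hub→N1→N3→N2→N4→Hub: 8+9+23+27+18 = 85
Hub→N1→N3→N4→N2→Hub: 8+9+24+27+37 = 105
Hub→N1→N4→N2→N3→Hub: 8+15+27+23+17 = 90
Hub→N1→N4→N3→N2→Hub: 8+15+24+23+37 = 107
Hub→N2→N1→N3→N4→Hub: 37+32+9+24+18 = 120
Hub→N2→N1→N4→N3→Hub: 37+32+15+24+17 = 125
Hub→N2→N3→N1→N4→Hub: 37+23+9+15+18 = 102
Hub→N2→N4→N1→N3→Hub: 37+27+15+9+17 = 105
Hub→N3→N1→N2→N4→Hub: 17+9+32+27+18 = 103
Hub→N3→N2→N1→N4→Hub: 17+23+32+15+18 = 105
The minimum is 85.
One optimal route: Hub → N1 → N3 → N2 → N4 → Hub (or its reverse).

Minimum total distance: 85 blocks.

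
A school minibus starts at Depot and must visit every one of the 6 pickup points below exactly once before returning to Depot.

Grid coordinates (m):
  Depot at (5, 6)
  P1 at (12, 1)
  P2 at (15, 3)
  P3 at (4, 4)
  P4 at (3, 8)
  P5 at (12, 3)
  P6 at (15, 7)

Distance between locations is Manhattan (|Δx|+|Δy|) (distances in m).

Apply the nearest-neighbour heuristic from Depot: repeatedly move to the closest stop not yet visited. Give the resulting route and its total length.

At Depot the remaining stops are P3 3, P4 4, P5 10, P6 11, P1 12, P2 13; go to P3.
At P3 the remaining stops are P4 5, P5 9, P1 11, P2 12, P6 14; go to P4.
At P4 the remaining stops are P6 13, P5 14, P1 16, P2 17; go to P6.
At P6 the remaining stops are P2 4, P5 7, P1 9; go to P2.
At P2 the remaining stops are P5 3, P1 5; go to P5.
At P5 the remaining stops are P1 2; go to P1.
Return P1→Depot: 12.
Total = 3 + 5 + 13 + 4 + 3 + 2 + 12 = 42.

Total distance 42 m via the nearest-neighbour route Depot → P3 → P4 → P6 → P2 → P5 → P1 → Depot.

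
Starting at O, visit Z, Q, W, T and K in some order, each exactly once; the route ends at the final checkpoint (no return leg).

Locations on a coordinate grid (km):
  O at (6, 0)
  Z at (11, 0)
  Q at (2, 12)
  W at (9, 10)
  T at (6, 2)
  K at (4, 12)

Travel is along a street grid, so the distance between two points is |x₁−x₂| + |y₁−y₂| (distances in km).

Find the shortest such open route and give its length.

There are 5! = 120 possible orderings.
O→Z→Q→W→T→K: 5+21+9+11+12 = 58
O→Z→Q→W→K→T: 5+21+9+7+12 = 54
O→Z→Q→T→W→K: 5+21+14+11+7 = 58
O→Z→Q→T→K→W: 5+21+14+12+7 = 59
O→Z→Q→K→W→T: 5+21+2+7+11 = 46
O→Z→Q→K→T→W: 5+21+2+12+11 = 51
O→Z→W→Q→T→K: 5+12+9+14+12 = 52
O→Z→W→Q→K→T: 5+12+9+2+12 = 40
O→Z→W→T→Q→K: 5+12+11+14+2 = 44
O→Z→W→T→K→Q: 5+12+11+12+2 = 42
O→Z→W→K→Q→T: 5+12+7+2+14 = 40
O→Z→W→K→T→Q: 5+12+7+12+14 = 50
O→Z→T→Q→W→K: 5+7+14+9+7 = 42
O→Z→T→Q→K→W: 5+7+14+2+7 = 35
… (106 more)
O→T→Z→W→K→Q: 2+7+12+7+2 = 30  ← best
The minimum is 30.
One shortest path: O → T → Z → W → K → Q.

Minimum one-way distance = 30 km.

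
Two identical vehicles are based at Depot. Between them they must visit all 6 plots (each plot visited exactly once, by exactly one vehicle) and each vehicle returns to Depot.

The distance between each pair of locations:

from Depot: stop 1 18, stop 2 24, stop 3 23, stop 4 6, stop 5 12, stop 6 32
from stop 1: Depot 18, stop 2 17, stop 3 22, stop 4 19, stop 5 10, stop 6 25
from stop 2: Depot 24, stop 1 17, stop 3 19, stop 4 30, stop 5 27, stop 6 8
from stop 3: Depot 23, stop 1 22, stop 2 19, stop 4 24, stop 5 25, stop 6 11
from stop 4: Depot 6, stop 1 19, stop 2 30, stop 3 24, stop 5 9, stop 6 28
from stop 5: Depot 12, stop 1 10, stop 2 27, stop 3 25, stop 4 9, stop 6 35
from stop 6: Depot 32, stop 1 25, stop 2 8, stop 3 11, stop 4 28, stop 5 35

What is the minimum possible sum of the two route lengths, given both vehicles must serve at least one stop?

There are 2^5 − 1 = 31 ways to divide the 6 stops into two non-empty groups. For each, the best each vehicle can do is its own shortest tour through its group:
  {stop 1} + {stop 2, stop 3, stop 4, stop 5, stop 6}: 36 + 83 = 119
  {stop 2} + {stop 1, stop 3, stop 4, stop 5, stop 6}: 48 + 84 = 132
  {stop 1, stop 2} + {stop 3, stop 4, stop 5, stop 6}: 59 + 82 = 141
  {stop 3} + {stop 1, stop 2, stop 4, stop 5, stop 6}: 46 + 81 = 127
  {stop 1, stop 3} + {stop 2, stop 4, stop 5, stop 6}: 63 + 81 = 144
  {stop 2, stop 3} + {stop 1, stop 4, stop 5, stop 6}: 66 + 81 = 147
  … (31 splits in total)
  {stop 4} + {stop 1, stop 2, stop 3, stop 5, stop 6}: 12 + 81 = 93  ← best
Best: vehicle 1 Depot → stop 4 → Depot = 12; vehicle 2 Depot → stop 3 → stop 6 → stop 2 → stop 1 → stop 5 → Depot = 81; combined 93.

Minimum combined distance: 93.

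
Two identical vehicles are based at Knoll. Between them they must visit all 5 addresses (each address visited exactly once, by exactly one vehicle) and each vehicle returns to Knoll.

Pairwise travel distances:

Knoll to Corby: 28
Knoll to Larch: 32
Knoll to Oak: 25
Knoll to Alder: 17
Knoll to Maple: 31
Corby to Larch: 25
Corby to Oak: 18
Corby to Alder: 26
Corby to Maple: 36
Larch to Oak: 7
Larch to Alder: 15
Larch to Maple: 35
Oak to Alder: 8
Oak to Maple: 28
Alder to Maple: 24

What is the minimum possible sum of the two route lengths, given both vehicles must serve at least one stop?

Check every non-empty split of the stops between the two vehicles; for each half take its own optimal tour:
  {Corby} + {Larch, Oak, Alder, Maple}: 56 + 98 = 154
  {Larch} + {Corby, Oak, Alder, Maple}: 64 + 109 = 173
  {Corby, Larch} + {Oak, Alder, Maple}: 85 + 84 = 169
  {Oak} + {Corby, Larch, Alder, Maple}: 50 + 123 = 173
  {Corby, Oak} + {Larch, Alder, Maple}: 71 + 98 = 169
  {Larch, Oak} + {Corby, Alder, Maple}: 64 + 105 = 169
  … (15 splits in total)
  {Corby, Larch, Oak, Alder} + {Maple}: 85 + 62 = 147  ← best
Best: vehicle 1 Knoll → Corby → Larch → Oak → Alder → Knoll = 85; vehicle 2 Knoll → Maple → Knoll = 62; combined 147.

147 — the smallest possible combined total.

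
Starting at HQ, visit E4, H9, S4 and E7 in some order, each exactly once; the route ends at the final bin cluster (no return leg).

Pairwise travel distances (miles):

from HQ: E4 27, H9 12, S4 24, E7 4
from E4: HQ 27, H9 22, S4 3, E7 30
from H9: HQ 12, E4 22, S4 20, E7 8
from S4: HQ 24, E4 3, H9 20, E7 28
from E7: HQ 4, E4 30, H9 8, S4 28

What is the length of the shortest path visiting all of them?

There are 4! = 24 possible orderings.
HQ → E4 → H9 → S4 → E7: 27+22+20+28 = 97
HQ → E4 → H9 → E7 → S4: 27+22+8+28 = 85
HQ → E4 → S4 → H9 → E7: 27+3+20+8 = 58
HQ → E4 → S4 → E7 → H9: 27+3+28+8 = 66
HQ → E4 → E7 → H9 → S4: 27+30+8+20 = 85
HQ → E4 → E7 → S4 → H9: 27+30+28+20 = 105
HQ → H9 → E4 → S4 → E7: 12+22+3+28 = 65
HQ → H9 → E4 → E7 → S4: 12+22+30+28 = 92
HQ → H9 → S4 → E4 → E7: 12+20+3+30 = 65
HQ → H9 → S4 → E7 → E4: 12+20+28+30 = 90
HQ → H9 → E7 → E4 → S4: 12+8+30+3 = 53
HQ → H9 → E7 → S4 → E4: 12+8+28+3 = 51
HQ → S4 → E4 → H9 → E7: 24+3+22+8 = 57
HQ → S4 → E4 → E7 → H9: 24+3+30+8 = 65
… (10 more)
HQ → E7 → H9 → S4 → E4: 4+8+20+3 = 35  ← best
The minimum is 35.
One shortest path: HQ → E7 → H9 → S4 → E4.

Minimum one-way distance = 35 miles.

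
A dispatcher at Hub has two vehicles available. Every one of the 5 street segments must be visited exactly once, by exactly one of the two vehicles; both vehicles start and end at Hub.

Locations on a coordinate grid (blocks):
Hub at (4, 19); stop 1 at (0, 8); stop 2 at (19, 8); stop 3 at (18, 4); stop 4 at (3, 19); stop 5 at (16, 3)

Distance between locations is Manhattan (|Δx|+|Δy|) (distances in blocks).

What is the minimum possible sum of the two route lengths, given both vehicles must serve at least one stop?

There are 2^4 − 1 = 15 ways to divide the 5 stops into two non-empty groups. For each, the best each vehicle can do is its own shortest tour through its group:
  {stop 1} + {stop 2, stop 3, stop 4, stop 5}: 30 + 64 = 94
  {stop 2} + {stop 1, stop 3, stop 4, stop 5}: 52 + 68 = 120
  {stop 1, stop 2} + {stop 3, stop 4, stop 5}: 60 + 62 = 122
  {stop 3} + {stop 1, stop 2, stop 4, stop 5}: 58 + 70 = 128
  {stop 1, stop 3} + {stop 2, stop 4, stop 5}: 66 + 64 = 130
  {stop 2, stop 3} + {stop 1, stop 4, stop 5}: 60 + 64 = 124
  … (15 splits in total)
  {stop 4} + {stop 1, stop 2, stop 3, stop 5}: 2 + 70 = 72  ← best
Best: vehicle 1 Hub → stop 4 → Hub = 2; vehicle 2 Hub → stop 1 → stop 2 → stop 3 → stop 5 → Hub = 70; combined 72.

Minimum combined distance: 72 blocks.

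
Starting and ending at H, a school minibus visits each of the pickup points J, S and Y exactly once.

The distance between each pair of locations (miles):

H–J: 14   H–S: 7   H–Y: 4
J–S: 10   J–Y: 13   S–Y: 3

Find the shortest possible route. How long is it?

With 3 stops there are 3!/2 = 3 distinct round trips (a route and its reverse cost the same).
H-J-S-Y-H: 14+10+3+4 = 31
H-J-Y-S-H: 14+13+3+7 = 37
H-S-J-Y-H: 7+10+13+4 = 34
The minimum is 31.
One optimal route: H → J → S → Y → H (or its reverse).

31 miles — the shortest possible round trip.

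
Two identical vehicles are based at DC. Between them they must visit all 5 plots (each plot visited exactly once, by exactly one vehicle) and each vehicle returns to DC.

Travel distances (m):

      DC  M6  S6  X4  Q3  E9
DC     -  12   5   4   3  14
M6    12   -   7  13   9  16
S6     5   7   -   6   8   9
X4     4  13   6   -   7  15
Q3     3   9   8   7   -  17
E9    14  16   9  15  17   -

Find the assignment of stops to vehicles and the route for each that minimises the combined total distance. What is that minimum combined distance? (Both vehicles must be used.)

Check every non-empty split of the stops between the two vehicles; for each half take its own optimal tour:
  {M6} + {S6, X4, Q3, E9}: 24 + 39 = 63
  {S6} + {M6, X4, Q3, E9}: 10 + 47 = 57
  {M6, S6} + {X4, Q3, E9}: 24 + 39 = 63
  {X4} + {M6, S6, Q3, E9}: 8 + 42 = 50
  {M6, X4} + {S6, Q3, E9}: 29 + 34 = 63
  {S6, X4} + {M6, Q3, E9}: 15 + 42 = 57
  … (15 splits in total)
Best: vehicle 1 DC → X4 → DC = 8; vehicle 2 DC → S6 → E9 → M6 → Q3 → DC = 42; combined 50.

Minimum combined distance: 50 m.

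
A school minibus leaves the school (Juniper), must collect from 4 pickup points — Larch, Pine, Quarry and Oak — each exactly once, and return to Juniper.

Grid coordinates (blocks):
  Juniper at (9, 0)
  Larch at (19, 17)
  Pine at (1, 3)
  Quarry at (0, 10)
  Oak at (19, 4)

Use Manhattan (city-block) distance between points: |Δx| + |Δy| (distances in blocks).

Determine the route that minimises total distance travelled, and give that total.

72 blocks — the shortest possible round trip.

With 4 stops there are 4!/2 = 12 distinct round trips (a route and its reverse cost the same).
Juniper→Larch→Pine→Quarry→Oak→Juniper: 27+32+8+25+14 = 106
Juniper→Larch→Pine→Oak→Quarry→Juniper: 27+32+19+25+19 = 122
Juniper→Larch→Quarry→Pine→Oak→Juniper: 27+26+8+19+14 = 94
Juniper→Larch→Quarry→Oak→Pine→Juniper: 27+26+25+19+11 = 108
Juniper→Larch→Oak→Pine→Quarry→Juniper: 27+13+19+8+19 = 86
Juniper→Larch→Oak→Quarry→Pine→Juniper: 27+13+25+8+11 = 84
Juniper→Pine→Larch→Quarry→Oak→Juniper: 11+32+26+25+14 = 108
Juniper→Pine→Larch→Oak→Quarry→Juniper: 11+32+13+25+19 = 100
Juniper→Pine→Quarry→Larch→Oak→Juniper: 11+8+26+13+14 = 72
Juniper→Pine→Oak→Larch→Quarry→Juniper: 11+19+13+26+19 = 88
Juniper→Quarry→Larch→Pine→Oak→Juniper: 19+26+32+19+14 = 110
Juniper→Quarry→Pine→Larch→Oak→Juniper: 19+8+32+13+14 = 86
The minimum is 72.
One optimal route: Juniper → Pine → Quarry → Larch → Oak → Juniper (or its reverse).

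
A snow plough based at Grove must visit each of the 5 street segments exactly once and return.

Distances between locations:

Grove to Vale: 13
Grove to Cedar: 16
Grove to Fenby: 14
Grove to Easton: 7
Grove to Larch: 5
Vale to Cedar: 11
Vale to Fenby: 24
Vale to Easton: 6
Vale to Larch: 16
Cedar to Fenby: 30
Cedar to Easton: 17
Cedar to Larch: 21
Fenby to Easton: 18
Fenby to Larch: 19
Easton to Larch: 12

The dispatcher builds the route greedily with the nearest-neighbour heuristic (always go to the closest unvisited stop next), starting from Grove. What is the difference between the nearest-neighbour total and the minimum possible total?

3 longer than the optimal tour.

Grove: Larch=5, Easton=7, Vale=13, Fenby=14, Cedar=16 ⇒ Larch
Larch: Easton=12, Vale=16, Fenby=19, Cedar=21 ⇒ Easton
Easton: Vale=6, Cedar=17, Fenby=18 ⇒ Vale
Vale: Cedar=11, Fenby=24 ⇒ Cedar
Cedar: Fenby=30 ⇒ Fenby
NN route Grove → Larch → Easton → Vale → Cedar → Fenby → Grove costs 78.
Optimal: Grove → Cedar → Vale → Easton → Fenby → Larch → Grove costs 75 (by enumerating all 60 distinct tours).
Excess = 78 − 75 = 3.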